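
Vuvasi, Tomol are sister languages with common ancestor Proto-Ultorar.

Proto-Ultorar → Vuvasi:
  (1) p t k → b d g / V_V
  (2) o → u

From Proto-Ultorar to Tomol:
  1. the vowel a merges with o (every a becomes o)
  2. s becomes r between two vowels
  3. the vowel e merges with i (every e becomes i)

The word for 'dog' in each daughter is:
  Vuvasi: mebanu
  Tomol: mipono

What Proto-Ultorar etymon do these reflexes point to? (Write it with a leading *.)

*mepano

Position 3: Vuvasi has b, Tomol has p. Tomol preserves p here (none of its changes turn any other segment into p), so the proto-segment is *p.
Position 6: Vuvasi has u, Tomol has o. Taking the neighbouring segments as reconstructed: Vuvasi u could go back to *o or *u; Tomol o could go back to *a or *o — the one source consistent with every daughter is *o.
Position 4: Vuvasi has a, Tomol has o. Vuvasi preserves a here (none of its changes turn any other segment into a), so the proto-segment is *a.
Verify the candidate proto-form against each daughter:
Vuvasi: *mepano
  mepano → mebano   [intervocalic voicing]
  mebano → mebanu   [vowel merger]
  giving Vuvasi mebanu.
Tomol: *mepano
  mepano → mepono   [vowel merger]
  mepono (rule 2 does not apply)
  mepono → mipono   [vowel merger]
  giving Tomol mipono.
*mepano is the unique common source.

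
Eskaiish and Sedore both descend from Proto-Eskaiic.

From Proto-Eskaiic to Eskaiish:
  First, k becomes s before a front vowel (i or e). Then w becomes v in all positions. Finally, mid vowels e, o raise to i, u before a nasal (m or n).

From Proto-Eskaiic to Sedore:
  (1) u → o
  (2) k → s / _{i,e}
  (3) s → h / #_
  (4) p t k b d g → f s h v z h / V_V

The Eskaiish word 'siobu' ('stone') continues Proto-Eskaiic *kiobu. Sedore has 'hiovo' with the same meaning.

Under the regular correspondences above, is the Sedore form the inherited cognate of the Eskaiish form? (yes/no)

Derive the expected Sedore reflex of *kiobu:
Sedore: start from *kiobu.
  rule 1 (vowel merger): kiobu → kiobo
  rule 2 (palatalisation): kiobo → siobo
  rule 3 (debuccalisation): siobo → hiobo
  rule 4 (intervocalic lenition): hiobo → hiovo
  ⇒ Sedore hiovo
Sedore 'hiovo' matches the regular reflex exactly, so the pair is cognate.

yes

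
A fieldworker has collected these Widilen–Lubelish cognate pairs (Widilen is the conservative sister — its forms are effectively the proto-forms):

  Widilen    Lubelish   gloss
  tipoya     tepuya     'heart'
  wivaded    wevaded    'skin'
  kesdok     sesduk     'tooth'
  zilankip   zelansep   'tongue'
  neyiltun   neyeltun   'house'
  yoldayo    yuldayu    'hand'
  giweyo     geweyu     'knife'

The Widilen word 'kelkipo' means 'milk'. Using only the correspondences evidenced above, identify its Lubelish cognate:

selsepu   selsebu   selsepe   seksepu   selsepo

kesdok ~ sesduk — Widilen k corresponds to Lubelish s word-initially before a front vowel.
zilankip ~ zelansep — Widilen k corresponds to Lubelish s after a consonant, before a front vowel.
tipoya ~ tepuya, zilankip ~ zelansep — Widilen i corresponds to Lubelish e after a consonant, before a labial obstruent.
yoldayo ~ yuldayu, giweyo ~ geweyu — Widilen o corresponds to Lubelish u word-finally.
Applying these to Widilen 'kelkipo':
  kelkipo → selkipo   (k→s word-initially before a front vowel)
  selkipo → selsipo   (k→s after a consonant, before a front vowel)
  selsipo → selsepo   (i→e after a consonant, before a labial obstruent)
  selsepo → selsepu   (o→u word-finally)
So the Lubelish cognate is 'selsepu'.

selsepu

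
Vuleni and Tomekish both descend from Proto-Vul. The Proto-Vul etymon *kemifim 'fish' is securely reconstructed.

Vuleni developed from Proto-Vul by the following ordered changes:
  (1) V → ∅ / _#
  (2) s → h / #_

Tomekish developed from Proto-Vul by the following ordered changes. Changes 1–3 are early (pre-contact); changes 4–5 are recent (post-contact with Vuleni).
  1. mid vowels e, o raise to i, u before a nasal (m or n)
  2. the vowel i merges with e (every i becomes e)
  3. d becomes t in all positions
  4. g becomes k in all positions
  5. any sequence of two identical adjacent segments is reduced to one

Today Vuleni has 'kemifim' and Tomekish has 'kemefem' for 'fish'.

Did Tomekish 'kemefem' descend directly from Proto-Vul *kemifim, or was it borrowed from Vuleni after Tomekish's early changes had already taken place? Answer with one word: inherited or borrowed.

If inherited, *kemifim would pass through all of Tomekish's changes:
Tomekish: *kemifim > kimifim > kemefem  (by pre-nasal raising, vowel merger)
If borrowed from Vuleni 'kemifim' after the early changes, it would undergo only the recent ones:
  rule 4 (unconditioned shift): no change (kemifim)
  rule 5 (degemination): no change (kemifim)
  ⇒ as a loan: kemifim
Tomekish 'kemefem' matches the inherited outcome exactly, so it is an inherited cognate, not a loan.

inherited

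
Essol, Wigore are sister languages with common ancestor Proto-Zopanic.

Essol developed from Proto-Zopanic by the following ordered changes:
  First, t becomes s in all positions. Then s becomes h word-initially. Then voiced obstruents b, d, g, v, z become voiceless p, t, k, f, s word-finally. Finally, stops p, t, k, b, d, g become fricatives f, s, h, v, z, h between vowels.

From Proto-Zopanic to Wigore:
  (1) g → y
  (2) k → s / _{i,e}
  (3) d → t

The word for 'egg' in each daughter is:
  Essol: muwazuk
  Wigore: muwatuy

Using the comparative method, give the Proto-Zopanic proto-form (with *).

*muwadug

Position 5: Essol has z, Wigore has t. Taking the neighbouring segments as reconstructed: Essol z could go back to *d or *z; Wigore t could go back to *t or *d — the one source consistent with every daughter is *d.
Position 7: Essol has k, Wigore has y. Taking the neighbouring segments as reconstructed: Essol k could go back to *k or *g; Wigore y could go back to *g or *y — the one source consistent with every daughter is *g.
Continuing position by position gives *muwadug; check it forward:
Essol: *muwadug > muwaduk > muwazuk  (by final devoicing, intervocalic lenition)
Wigore: *muwadug
  muwadug → muwaduy   [unconditioned shift]
  muwaduy (rule 2 does not apply)
  muwaduy → muwatuy   [unconditioned shift]
  giving Wigore muwatuy.
Only *muwadug yields all of Essol muwazuk, Wigore muwatuy.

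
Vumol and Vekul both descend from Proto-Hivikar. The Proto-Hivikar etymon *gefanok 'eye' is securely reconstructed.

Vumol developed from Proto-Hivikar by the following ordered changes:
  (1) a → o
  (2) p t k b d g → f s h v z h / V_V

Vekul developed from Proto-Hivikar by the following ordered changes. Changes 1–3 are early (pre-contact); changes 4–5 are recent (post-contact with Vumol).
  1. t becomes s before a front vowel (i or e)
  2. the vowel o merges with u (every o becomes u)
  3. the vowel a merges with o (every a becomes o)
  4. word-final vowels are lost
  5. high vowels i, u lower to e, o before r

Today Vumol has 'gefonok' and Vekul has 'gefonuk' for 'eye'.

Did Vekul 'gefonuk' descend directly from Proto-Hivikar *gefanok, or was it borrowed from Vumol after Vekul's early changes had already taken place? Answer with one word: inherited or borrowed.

If inherited, *gefanok would pass through all of Vekul's changes:
Vekul: start from *gefanok.
  rule 1: no change — gefanok
  rule 2 (vowel merger): gefanok → gefanuk
  rule 3 (vowel merger): gefanuk → gefonuk
  rule 4: no change — gefonuk
  rule 5: no change — gefonuk
  ⇒ Vekul gefonuk
If borrowed from Vumol 'gefonok' after the early changes, it would undergo only the recent ones:
  rule 4 (apocope): no change (gefonok)
  rule 5 (pre-rhotic lowering): no change (gefonok)
  ⇒ as a loan: gefonok
Vekul 'gefonuk' matches the inherited outcome exactly, so it is an inherited cognate, not a loan.

inherited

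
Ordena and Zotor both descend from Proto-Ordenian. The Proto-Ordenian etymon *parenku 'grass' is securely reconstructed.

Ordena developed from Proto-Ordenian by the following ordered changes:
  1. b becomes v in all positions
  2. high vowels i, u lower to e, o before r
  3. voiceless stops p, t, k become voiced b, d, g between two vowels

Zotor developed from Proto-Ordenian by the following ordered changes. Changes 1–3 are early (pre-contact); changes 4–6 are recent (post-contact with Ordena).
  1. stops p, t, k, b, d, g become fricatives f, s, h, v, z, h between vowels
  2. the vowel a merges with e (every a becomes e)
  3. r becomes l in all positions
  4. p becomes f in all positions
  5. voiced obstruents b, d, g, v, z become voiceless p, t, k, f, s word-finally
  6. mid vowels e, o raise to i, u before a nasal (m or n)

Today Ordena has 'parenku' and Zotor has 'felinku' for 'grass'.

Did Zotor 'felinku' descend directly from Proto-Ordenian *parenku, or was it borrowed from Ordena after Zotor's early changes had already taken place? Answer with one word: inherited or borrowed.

inherited

If inherited, *parenku would pass through all of Zotor's changes:
Zotor: *parenku > perenku > pelenku > felenku > felinku  (by vowel merger, unconditioned shift, unconditioned shift, pre-nasal raising)
If borrowed from Ordena 'parenku' after the early changes, it would undergo only the recent ones:
  rule 4 (unconditioned shift): parenku → farenku
  rule 5 (final devoicing): no change (farenku)
  rule 6 (pre-nasal raising): farenku → farinku
  ⇒ as a loan: farinku
Zotor 'felinku' matches the inherited outcome exactly, so it is an inherited cognate, not a loan.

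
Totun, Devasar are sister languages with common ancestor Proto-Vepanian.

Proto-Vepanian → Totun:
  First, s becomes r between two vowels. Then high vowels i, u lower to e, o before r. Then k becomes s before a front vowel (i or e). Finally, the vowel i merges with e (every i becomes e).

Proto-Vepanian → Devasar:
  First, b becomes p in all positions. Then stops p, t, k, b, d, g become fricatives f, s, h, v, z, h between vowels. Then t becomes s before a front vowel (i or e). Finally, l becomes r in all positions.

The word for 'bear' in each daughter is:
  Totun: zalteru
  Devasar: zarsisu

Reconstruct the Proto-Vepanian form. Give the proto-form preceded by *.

*zaltisu

Position 6: Totun has r, Devasar has s. Taking the neighbouring segments as reconstructed: Totun r could go back to *s or *r; Devasar s could go back to *t or *s — the one source consistent with every daughter is *s.
Position 5: Totun has e, Devasar has i. Devasar preserves i here (none of its changes turn any other segment into i), so the proto-segment is *i.
Position 3: Totun has l, Devasar has r. Totun preserves l here (none of its changes turn any other segment into l), so the proto-segment is *l.
This points to *zaltisu. Verify forward in each daughter:
Totun: *zaltisu
  zaltisu → zaltiru   [rhotacism]
  zaltiru → zalteru   [pre-rhotic lowering]
  zalteru (rule 3 does not apply)
  zalteru (rule 4 does not apply)
  giving Totun zalteru.
Devasar: *zaltisu > zalsisu > zarsisu  (by palatalisation, unconditioned shift)
*zaltisu is the unique common source.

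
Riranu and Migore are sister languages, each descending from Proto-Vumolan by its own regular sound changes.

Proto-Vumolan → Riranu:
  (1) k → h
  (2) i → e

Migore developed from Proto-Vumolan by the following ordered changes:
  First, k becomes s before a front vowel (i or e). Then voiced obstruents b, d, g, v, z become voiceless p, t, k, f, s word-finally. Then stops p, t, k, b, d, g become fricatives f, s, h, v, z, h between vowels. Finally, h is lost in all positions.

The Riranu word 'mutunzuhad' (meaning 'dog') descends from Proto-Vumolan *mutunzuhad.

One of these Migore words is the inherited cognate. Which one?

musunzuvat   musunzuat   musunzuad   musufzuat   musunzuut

musunzuat

Migore: start from *mutunzuhad.
  rule 1: no change — mutunzuhad
  rule 2 (final devoicing): mutunzuhad → mutunzuhat
  rule 3 (intervocalic lenition): mutunzuhat → musunzuhat
  rule 4 (h-loss): musunzuhat → musunzuat
  ⇒ Migore musunzuat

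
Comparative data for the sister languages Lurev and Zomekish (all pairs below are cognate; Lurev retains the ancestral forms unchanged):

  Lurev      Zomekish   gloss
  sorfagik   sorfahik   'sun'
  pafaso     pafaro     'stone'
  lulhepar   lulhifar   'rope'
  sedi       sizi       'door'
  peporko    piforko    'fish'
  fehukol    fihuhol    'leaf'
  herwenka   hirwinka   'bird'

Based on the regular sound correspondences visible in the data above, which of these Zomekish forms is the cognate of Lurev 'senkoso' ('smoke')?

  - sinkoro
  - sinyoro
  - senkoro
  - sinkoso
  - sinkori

herwenka ~ hirwinka — Lurev e corresponds to Zomekish i after a consonant, before a nasal.
pafaso ~ pafaro — Lurev s corresponds to Zomekish r between vowels (before a back vowel).
Applying these to Lurev 'senkoso':
  senkoso → sinkoso   (e→i after a consonant, before a nasal)
  sinkoso → sinkoro   (s→r between vowels (before a back vowel))
So the Zomekish cognate is 'sinkoro'.

sinkoro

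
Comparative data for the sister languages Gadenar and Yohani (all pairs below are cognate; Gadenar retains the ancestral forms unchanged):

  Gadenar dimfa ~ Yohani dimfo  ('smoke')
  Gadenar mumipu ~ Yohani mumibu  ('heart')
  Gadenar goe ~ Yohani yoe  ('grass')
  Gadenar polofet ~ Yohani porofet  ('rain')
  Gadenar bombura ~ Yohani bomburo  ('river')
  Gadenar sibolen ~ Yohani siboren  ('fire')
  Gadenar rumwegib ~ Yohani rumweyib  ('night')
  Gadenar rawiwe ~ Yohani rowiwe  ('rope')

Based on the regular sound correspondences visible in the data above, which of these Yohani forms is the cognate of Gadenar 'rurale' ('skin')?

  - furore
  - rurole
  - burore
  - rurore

rurore

rawiwe ~ rowiwe — Gadenar a corresponds to Yohani o after a consonant, before a consonant other than r, m, n, p, b, f, v.
sibolen ~ siboren — Gadenar l corresponds to Yohani r between vowels (before a front vowel).
Applying these to Gadenar 'rurale':
  rurale → rurole   (a→o after a consonant, before a consonant other than r, m, n, p, b, f, v)
  rurole → rurore   (l→r between vowels (before a front vowel))
So the Yohani cognate is 'rurore'.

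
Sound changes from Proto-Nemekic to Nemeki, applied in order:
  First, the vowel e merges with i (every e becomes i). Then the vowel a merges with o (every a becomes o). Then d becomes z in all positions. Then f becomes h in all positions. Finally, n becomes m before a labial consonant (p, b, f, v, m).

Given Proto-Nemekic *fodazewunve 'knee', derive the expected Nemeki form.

Nemeki: *fodazewunve
  fodazewunve → fodaziwunvi   [vowel merger]
  fodaziwunvi → fodoziwunvi   [vowel merger]
  fodoziwunvi → fozoziwunvi   [unconditioned shift]
  fozoziwunvi → hozoziwunvi   [unconditioned shift]
  hozoziwunvi → hozoziwumvi   [nasal place assimilation]
  giving Nemeki hozoziwumvi.

hozoziwumvi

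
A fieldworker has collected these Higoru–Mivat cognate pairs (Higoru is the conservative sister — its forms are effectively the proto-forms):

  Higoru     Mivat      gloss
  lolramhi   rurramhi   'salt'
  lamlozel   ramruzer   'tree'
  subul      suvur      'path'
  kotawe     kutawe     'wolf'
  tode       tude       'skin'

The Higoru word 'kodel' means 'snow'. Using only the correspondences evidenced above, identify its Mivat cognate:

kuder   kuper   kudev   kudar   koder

lolramhi ~ rurramhi, lamlozel ~ ramruzer — Higoru o corresponds to Mivat u after a consonant, before a consonant other than r, m, n, p, b, f, v.
lamlozel ~ ramruzer, subul ~ suvur — Higoru l corresponds to Mivat r word-finally.
Applying these to Higoru 'kodel':
  kodel → kudel   (o→u after a consonant, before a consonant other than r, m, n, p, b, f, v)
  kudel → kuder   (l→r word-finally)
So the Mivat cognate is 'kuder'.

kuder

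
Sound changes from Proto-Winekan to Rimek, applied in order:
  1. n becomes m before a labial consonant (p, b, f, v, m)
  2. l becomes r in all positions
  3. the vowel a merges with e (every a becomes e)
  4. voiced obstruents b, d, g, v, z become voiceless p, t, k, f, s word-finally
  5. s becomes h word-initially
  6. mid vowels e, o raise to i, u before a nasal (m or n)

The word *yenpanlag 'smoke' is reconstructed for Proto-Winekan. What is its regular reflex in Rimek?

Rimek: *yenpanlag > yempanlag > yempanrag > yempenreg > yempenrek > yimpinrek  (by nasal place assimilation, unconditioned shift, vowel merger, final devoicing, pre-nasal raising)

yimpinrek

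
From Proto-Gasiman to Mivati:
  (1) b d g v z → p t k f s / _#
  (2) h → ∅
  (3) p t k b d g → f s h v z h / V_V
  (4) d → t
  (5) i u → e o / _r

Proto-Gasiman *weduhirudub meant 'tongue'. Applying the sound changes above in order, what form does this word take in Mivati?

wezueruzup

Mivati: *weduhirudub
  weduhirudub → weduhirudup   [final devoicing]
  weduhirudup → weduirudup   [h-loss]
  weduirudup → wezuiruzup   [intervocalic lenition]
  wezuiruzup (rule 4 does not apply)
  wezuiruzup → wezueruzup   [pre-rhotic lowering]
  giving Mivati wezueruzup.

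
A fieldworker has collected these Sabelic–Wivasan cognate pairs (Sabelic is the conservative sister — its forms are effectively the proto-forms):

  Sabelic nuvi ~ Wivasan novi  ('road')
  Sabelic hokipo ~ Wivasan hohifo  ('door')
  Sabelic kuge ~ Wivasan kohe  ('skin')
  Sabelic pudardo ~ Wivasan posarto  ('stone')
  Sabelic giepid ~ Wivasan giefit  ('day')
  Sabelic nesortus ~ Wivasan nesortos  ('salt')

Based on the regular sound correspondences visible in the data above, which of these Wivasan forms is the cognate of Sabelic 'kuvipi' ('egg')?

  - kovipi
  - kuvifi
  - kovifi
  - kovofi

kovifi

nuvi ~ novi — Sabelic u corresponds to Wivasan o after a consonant, before a labial obstruent.
giepid ~ giefit — Sabelic p corresponds to Wivasan f between vowels (before a front vowel).
Applying these to Sabelic 'kuvipi':
  kuvipi → kovipi   (u→o after a consonant, before a labial obstruent)
  kovipi → kovifi   (p→f between vowels (before a front vowel))
So the Wivasan cognate is 'kovifi'.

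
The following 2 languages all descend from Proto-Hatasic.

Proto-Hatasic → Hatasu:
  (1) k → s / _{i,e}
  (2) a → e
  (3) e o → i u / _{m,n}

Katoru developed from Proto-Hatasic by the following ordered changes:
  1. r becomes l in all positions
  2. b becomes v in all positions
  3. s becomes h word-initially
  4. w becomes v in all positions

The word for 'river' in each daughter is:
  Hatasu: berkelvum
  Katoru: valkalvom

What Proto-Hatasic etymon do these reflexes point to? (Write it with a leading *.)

Position 5: Hatasu has e, Katoru has a. Katoru preserves a here (none of its changes turn any other segment into a), so the proto-segment is *a.
Position 2: Hatasu has e, Katoru has a. Katoru preserves a here (none of its changes turn any other segment into a), so the proto-segment is *a.
This points to *barkalvom. Verify forward in each daughter:
Hatasu: start from *barkalvom.
  rule 1: no change — barkalvom
  rule 2 (vowel merger): barkalvom → berkelvom
  rule 3 (pre-nasal raising): berkelvom → berkelvum
  ⇒ Hatasu berkelvum
Katoru: start from *barkalvom.
  rule 1 (unconditioned shift): barkalvom → balkalvom
  rule 2 (unconditioned shift): balkalvom → valkalvom
  rule 3: no change — valkalvom
  rule 4: no change — valkalvom
  ⇒ Katoru valkalvom
Only *barkalvom yields all of Hatasu berkelvum, Katoru valkalvom.

*barkalvom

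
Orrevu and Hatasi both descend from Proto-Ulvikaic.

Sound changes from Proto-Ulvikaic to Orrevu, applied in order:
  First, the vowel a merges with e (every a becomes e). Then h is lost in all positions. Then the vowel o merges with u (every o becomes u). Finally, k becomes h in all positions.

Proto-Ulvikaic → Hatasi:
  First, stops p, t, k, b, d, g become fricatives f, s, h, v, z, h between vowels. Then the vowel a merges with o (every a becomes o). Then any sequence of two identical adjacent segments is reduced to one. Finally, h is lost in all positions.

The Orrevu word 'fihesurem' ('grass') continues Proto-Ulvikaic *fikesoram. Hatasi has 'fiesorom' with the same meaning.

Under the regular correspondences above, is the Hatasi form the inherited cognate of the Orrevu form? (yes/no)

Derive the expected Hatasi reflex of *fikesoram:
Hatasi: start from *fikesoram.
  rule 1 (intervocalic lenition): fikesoram → fihesoram
  rule 2 (vowel merger): fihesoram → fihesorom
  rule 3: no change — fihesorom
  rule 4 (h-loss): fihesorom → fiesorom
  ⇒ Hatasi fiesorom
Hatasi 'fiesorom' matches the regular reflex exactly, so the pair is cognate.

yes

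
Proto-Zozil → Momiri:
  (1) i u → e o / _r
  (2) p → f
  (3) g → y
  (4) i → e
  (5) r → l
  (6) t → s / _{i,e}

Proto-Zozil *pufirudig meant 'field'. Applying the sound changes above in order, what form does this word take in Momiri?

Momiri: *pufirudig > puferudig > fuferudig > fuferudiy > fuferudey > fufeludey  (by pre-rhotic lowering, unconditioned shift, unconditioned shift, vowel merger, unconditioned shift)

fufeludey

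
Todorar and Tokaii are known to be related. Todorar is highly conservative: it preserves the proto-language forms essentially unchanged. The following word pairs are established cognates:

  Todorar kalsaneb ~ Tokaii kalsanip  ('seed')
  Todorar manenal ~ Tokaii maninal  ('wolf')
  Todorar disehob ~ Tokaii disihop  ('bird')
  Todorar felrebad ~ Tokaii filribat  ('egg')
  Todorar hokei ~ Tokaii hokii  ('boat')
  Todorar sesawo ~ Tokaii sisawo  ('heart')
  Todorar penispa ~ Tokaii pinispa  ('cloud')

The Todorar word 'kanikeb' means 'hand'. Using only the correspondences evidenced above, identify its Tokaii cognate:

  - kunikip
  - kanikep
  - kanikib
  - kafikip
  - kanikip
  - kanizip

kanikip

kalsaneb ~ kalsanip, felrebad ~ filribat — Todorar e corresponds to Tokaii i after a consonant, before a labial obstruent.
kalsaneb ~ kalsanip, disehob ~ disihop — Todorar b corresponds to Tokaii p word-finally.
Applying these to Todorar 'kanikeb':
  kanikeb → kanikib   (e→i after a consonant, before a labial obstruent)
  kanikib → kanikip   (b→p word-finally)
So the Tokaii cognate is 'kanikip'.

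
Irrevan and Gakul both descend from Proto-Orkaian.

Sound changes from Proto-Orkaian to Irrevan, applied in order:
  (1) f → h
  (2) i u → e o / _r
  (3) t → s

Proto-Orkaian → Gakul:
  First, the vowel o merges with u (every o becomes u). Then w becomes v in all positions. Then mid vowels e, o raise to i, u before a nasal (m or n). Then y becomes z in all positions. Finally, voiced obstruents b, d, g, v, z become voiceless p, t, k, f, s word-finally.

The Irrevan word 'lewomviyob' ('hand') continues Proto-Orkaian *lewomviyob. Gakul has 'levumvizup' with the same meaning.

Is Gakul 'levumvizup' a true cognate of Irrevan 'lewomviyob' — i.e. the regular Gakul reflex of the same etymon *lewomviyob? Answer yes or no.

yes

Derive the expected Gakul reflex of *lewomviyob:
Gakul: *lewomviyob
  lewomviyob → lewumviyub   [vowel merger]
  lewumviyub → levumviyub   [unconditioned shift]
  levumviyub (rule 3 does not apply)
  levumviyub → levumvizub   [unconditioned shift]
  levumvizub → levumvizup   [final devoicing]
  giving Gakul levumvizup.
Gakul 'levumvizup' matches the regular reflex exactly, so the pair is cognate.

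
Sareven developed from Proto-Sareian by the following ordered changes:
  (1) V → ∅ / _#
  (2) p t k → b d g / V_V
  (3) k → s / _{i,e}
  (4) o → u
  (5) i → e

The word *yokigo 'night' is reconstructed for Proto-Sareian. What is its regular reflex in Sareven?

yugeg

Sareven: *yokigo
  yokigo → yokig   [apocope]
  yokig → yogig   [intervocalic voicing]
  yogig (rule 3 does not apply)
  yogig → yugig   [vowel merger]
  yugig → yugeg   [vowel merger]
  giving Sareven yugeg.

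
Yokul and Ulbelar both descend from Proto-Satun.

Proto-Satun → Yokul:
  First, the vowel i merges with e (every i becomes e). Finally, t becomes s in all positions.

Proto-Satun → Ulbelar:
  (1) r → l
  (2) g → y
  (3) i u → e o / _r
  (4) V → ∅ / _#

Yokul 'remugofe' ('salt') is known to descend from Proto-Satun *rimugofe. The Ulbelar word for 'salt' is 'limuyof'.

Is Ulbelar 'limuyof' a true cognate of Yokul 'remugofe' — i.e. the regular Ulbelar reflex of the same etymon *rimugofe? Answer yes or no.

Derive the expected Ulbelar reflex of *rimugofe:
Ulbelar: *rimugofe
  rimugofe → limugofe   [unconditioned shift]
  limugofe → limuyofe   [unconditioned shift]
  limuyofe (rule 3 does not apply)
  limuyofe → limuyof   [apocope]
  giving Ulbelar limuyof.
Ulbelar 'limuyof' matches the regular reflex exactly, so the pair is cognate.

yes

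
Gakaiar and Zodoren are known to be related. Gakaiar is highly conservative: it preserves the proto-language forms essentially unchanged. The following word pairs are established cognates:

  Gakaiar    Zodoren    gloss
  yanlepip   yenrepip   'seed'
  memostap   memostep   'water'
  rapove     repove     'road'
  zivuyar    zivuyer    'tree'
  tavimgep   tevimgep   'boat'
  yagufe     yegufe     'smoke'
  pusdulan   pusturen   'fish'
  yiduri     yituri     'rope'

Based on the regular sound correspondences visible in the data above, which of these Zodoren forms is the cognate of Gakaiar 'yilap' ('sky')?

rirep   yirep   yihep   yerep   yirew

pusdulan ~ pusturen — Gakaiar l corresponds to Zodoren r between vowels (before a back vowel).
memostap ~ memostep, rapove ~ repove — Gakaiar a corresponds to Zodoren e after a consonant, before a labial obstruent.
Applying these to Gakaiar 'yilap':
  yilap → yirap   (l→r between vowels (before a back vowel))
  yirap → yirep   (a→e after a consonant, before a labial obstruent)
So the Zodoren cognate is 'yirep'.

yirep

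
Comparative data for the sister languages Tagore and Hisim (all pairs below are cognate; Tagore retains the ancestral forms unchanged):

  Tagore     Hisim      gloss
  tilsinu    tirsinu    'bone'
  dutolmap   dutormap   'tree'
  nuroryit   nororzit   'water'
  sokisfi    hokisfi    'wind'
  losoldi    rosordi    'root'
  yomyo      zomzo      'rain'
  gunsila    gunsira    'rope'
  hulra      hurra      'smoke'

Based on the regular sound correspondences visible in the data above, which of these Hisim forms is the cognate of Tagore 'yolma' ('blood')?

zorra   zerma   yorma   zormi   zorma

zorma

yomyo ~ zomzo — Tagore y corresponds to Hisim z word-initially before a back vowel.
dutolmap ~ dutormap — Tagore l corresponds to Hisim r after a vowel, before a nasal.
Applying these to Tagore 'yolma':
  yolma → zolma   (y→z word-initially before a back vowel)
  zolma → zorma   (l→r after a vowel, before a nasal)
So the Hisim cognate is 'zorma'.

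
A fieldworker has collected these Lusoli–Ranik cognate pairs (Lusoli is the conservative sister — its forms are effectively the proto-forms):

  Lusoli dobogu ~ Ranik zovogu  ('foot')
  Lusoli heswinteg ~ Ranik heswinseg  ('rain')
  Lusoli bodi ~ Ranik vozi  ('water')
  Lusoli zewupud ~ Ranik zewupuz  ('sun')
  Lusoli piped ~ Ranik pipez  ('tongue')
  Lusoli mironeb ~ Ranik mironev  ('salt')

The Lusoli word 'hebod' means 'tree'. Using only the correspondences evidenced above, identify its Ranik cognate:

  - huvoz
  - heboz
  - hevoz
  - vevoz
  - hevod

hevoz

dobogu ~ zovogu — Lusoli b corresponds to Ranik v between vowels (before a back vowel).
zewupud ~ zewupuz, piped ~ pipez — Lusoli d corresponds to Ranik z word-finally.
Applying these to Lusoli 'hebod':
  hebod → hevod   (b→v between vowels (before a back vowel))
  hevod → hevoz   (d→z word-finally)
So the Ranik cognate is 'hevoz'.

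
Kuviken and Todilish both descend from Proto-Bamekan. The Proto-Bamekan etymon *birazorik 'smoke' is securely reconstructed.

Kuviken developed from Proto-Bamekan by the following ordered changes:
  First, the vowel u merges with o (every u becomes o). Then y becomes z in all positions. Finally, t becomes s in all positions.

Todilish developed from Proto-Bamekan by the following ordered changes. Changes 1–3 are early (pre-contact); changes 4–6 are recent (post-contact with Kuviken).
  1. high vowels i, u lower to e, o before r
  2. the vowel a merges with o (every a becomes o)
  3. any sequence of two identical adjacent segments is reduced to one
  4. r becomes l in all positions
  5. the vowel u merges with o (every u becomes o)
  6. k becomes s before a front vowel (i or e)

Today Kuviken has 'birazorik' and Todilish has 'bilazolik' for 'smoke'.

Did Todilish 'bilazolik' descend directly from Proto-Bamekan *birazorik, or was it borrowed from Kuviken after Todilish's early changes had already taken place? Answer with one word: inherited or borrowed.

borrowed

If inherited, *birazorik would pass through all of Todilish's changes:
Todilish: *birazorik
  birazorik → berazorik   [pre-rhotic lowering]
  berazorik → berozorik   [vowel merger]
  berozorik (rule 3 does not apply)
  berozorik → belozolik   [unconditioned shift]
  belozolik (rule 5 does not apply)
  belozolik (rule 6 does not apply)
  giving Todilish belozolik.
If borrowed from Kuviken 'birazorik' after the early changes, it would undergo only the recent ones:
  rule 4 (unconditioned shift): birazorik → bilazolik
  rule 5 (vowel merger): no change (bilazolik)
  rule 6 (palatalisation): no change (bilazolik)
  ⇒ as a loan: bilazolik
Todilish 'bilazolik' matches the loan outcome 'bilazolik', not the inherited 'belozolik' — it skipped the early Todilish changes, so it was borrowed from Kuviken.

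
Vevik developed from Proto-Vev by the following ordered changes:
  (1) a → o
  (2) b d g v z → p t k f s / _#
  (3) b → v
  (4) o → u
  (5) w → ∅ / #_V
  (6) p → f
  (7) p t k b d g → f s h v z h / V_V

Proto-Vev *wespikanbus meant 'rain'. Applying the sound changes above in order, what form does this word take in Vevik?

esfihunvus

Vevik: *wespikanbus
  wespikanbus → wespikonbus   [vowel merger]
  wespikonbus (rule 2 does not apply)
  wespikonbus → wespikonvus   [unconditioned shift]
  wespikonvus → wespikunvus   [vowel merger]
  wespikunvus → espikunvus   [glide loss]
  espikunvus → esfikunvus   [unconditioned shift]
  esfikunvus → esfihunvus   [intervocalic lenition]
  giving Vevik esfihunvus.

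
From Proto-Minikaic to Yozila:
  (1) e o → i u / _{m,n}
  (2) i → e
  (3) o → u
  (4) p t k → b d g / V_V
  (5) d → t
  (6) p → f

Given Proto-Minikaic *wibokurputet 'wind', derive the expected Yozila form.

webugurfutet

Yozila: *wibokurputet > webokurputet > webukurputet > webugurpudet > webugurputet > webugurfutet  (by vowel merger, vowel merger, intervocalic voicing, unconditioned shift, unconditioned shift)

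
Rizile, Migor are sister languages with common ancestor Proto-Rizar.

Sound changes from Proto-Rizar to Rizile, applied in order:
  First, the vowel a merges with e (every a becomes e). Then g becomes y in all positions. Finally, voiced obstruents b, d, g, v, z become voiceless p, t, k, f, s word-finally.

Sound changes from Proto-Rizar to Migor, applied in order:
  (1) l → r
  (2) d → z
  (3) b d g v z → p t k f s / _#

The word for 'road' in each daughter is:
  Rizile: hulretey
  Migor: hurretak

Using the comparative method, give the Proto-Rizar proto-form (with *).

Position 3: Rizile has l, Migor has r. Rizile preserves l here (none of its changes turn any other segment into l), so the proto-segment is *l.
Position 8: Rizile has y, Migor has k. Taking the neighbouring segments as reconstructed: Rizile y could go back to *g or *y; Migor k could go back to *k or *g — the one source consistent with every daughter is *g.
This points to *hulretag. Verify forward in each daughter:
Rizile: *hulretag
  hulretag → hulreteg   [vowel merger]
  hulreteg → hulretey   [unconditioned shift]
  hulretey (rule 3 does not apply)
  giving Rizile hulretey.
Migor: start from *hulretag.
  rule 1 (unconditioned shift): hulretag → hurretag
  rule 2: no change — hurretag
  rule 3 (final devoicing): hurretag → hurretak
  ⇒ Migor hurretak
No other proto-form is consistent with every reflex, so the reconstruction is *hulretag.

*hulretag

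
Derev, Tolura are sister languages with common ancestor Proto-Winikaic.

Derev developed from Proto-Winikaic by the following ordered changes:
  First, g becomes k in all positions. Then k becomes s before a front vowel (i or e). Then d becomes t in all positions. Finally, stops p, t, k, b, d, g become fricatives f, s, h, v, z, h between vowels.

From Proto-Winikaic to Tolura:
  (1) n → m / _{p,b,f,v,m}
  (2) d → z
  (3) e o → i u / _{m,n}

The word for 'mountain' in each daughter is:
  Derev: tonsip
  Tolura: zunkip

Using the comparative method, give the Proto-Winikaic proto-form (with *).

*donkip

Position 2: Derev has o, Tolura has u. Derev preserves o here (none of its changes turn any other segment into o), so the proto-segment is *o.
Position 1: Derev has t, Tolura has z. Taking the neighbouring segments as reconstructed: Derev t could go back to *t or *d; Tolura z could go back to *d or *z — the one source consistent with every daughter is *d.
Position 4: Derev has s, Tolura has k. Tolura preserves k here (none of its changes turn any other segment into k), so the proto-segment is *k.
Verify the candidate proto-form against each daughter:
Derev: start from *donkip.
  rule 1: no change — donkip
  rule 2 (palatalisation): donkip → donsip
  rule 3 (unconditioned shift): donsip → tonsip
  rule 4: no change — tonsip
  ⇒ Derev tonsip
Tolura: start from *donkip.
  rule 1: no change — donkip
  rule 2 (unconditioned shift): donkip → zonkip
  rule 3 (pre-nasal raising): zonkip → zunkip
  ⇒ Tolura zunkip
Only *donkip yields all of Derev tonsip, Tolura zunkip.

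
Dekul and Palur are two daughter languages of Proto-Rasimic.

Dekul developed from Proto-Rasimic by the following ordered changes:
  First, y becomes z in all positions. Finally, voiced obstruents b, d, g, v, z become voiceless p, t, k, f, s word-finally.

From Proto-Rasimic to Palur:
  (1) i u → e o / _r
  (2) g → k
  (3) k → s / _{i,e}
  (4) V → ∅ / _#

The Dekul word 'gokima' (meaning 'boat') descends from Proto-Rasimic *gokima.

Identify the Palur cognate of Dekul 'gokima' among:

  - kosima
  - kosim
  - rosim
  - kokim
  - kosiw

kosim

Palur: *gokima
  gokima (rule 1 does not apply)
  gokima → kokima   [unconditioned shift]
  kokima → kosima   [palatalisation]
  kosima → kosim   [apocope]
  giving Palur kosim.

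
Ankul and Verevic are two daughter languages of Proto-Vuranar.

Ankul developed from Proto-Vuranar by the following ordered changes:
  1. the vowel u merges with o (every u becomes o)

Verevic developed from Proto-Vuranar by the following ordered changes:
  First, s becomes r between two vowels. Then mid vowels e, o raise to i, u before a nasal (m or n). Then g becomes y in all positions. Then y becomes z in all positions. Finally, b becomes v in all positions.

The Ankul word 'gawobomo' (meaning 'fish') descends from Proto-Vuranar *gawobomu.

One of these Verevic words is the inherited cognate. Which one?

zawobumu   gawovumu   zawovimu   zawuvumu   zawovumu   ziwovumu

Verevic: *gawobomu
  gawobomu (rule 1 does not apply)
  gawobomu → gawobumu   [pre-nasal raising]
  gawobumu → yawobumu   [unconditioned shift]
  yawobumu → zawobumu   [unconditioned shift]
  zawobumu → zawovumu   [unconditioned shift]
  giving Verevic zawovumu.
The other candidates each miss or misapply at least one Verevic change.

zawovumu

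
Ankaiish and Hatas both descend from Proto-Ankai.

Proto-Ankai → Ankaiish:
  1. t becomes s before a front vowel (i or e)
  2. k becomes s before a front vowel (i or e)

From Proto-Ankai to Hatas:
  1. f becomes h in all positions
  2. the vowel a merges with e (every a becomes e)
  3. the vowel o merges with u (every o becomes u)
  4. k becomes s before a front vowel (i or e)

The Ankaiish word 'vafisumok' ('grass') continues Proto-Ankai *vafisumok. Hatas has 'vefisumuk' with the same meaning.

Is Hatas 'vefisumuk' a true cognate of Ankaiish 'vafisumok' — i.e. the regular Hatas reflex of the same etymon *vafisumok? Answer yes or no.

Derive the expected Hatas reflex of *vafisumok:
Hatas: *vafisumok
  vafisumok → vahisumok   [unconditioned shift]
  vahisumok → vehisumok   [vowel merger]
  vehisumok → vehisumuk   [vowel merger]
  vehisumuk (rule 4 does not apply)
  giving Hatas vehisumuk.
The regular Hatas reflex would be 'vehisumuk', but the attested form is 'vefisumuk'. The correspondence is irregular, so they are not cognates (the Hatas form has a different source).

no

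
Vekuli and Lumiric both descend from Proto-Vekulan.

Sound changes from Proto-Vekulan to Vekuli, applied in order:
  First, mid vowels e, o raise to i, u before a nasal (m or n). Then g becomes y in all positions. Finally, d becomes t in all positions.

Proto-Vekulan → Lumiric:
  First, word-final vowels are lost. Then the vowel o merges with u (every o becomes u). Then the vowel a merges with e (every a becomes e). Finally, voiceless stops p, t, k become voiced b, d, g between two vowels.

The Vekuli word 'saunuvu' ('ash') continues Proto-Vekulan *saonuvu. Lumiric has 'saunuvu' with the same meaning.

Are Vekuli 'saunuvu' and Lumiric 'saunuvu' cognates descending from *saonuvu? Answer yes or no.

no

Derive the expected Lumiric reflex of *saonuvu:
Lumiric: start from *saonuvu.
  rule 1 (apocope): saonuvu → saonuv
  rule 2 (vowel merger): saonuv → saunuv
  rule 3 (vowel merger): saunuv → seunuv
  rule 4: no change — seunuv
  ⇒ Lumiric seunuv
The regular Lumiric reflex would be 'seunuv', but the attested form is 'saunuvu'. The correspondence is irregular, so they are not cognates (the Lumiric form has a different source).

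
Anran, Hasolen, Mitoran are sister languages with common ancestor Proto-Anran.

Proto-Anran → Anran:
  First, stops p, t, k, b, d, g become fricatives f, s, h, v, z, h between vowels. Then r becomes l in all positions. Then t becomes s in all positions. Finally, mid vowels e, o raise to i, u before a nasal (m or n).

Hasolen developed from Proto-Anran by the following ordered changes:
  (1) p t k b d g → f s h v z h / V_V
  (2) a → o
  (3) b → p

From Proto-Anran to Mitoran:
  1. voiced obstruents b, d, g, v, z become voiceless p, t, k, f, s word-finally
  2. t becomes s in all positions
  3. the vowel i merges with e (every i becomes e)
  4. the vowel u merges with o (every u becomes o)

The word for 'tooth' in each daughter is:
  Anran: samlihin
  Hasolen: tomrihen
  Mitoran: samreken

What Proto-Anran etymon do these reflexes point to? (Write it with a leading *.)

Position 7: Anran has i, Hasolen has e, Mitoran has e. Hasolen preserves e here (none of its changes turn any other segment into e), so the proto-segment is *e.
Position 5: Anran has i, Hasolen has i, Mitoran has e. Hasolen preserves i here (none of its changes turn any other segment into i), so the proto-segment is *i.
Position 1: Anran has s, Hasolen has t, Mitoran has s. Hasolen preserves t here (none of its changes turn any other segment into t), so the proto-segment is *t.
This points to *tamriken. Verify forward in each daughter:
Anran: *tamriken
  tamriken → tamrihen   [intervocalic lenition]
  tamrihen → tamlihen   [unconditioned shift]
  tamlihen → samlihen   [unconditioned shift]
  samlihen → samlihin   [pre-nasal raising]
  giving Anran samlihin.
Hasolen: *tamriken > tamrihen > tomrihen  (by intervocalic lenition, vowel merger)
Mitoran: start from *tamriken.
  rule 1: no change — tamriken
  rule 2 (unconditioned shift): tamriken → samriken
  rule 3 (vowel merger): samriken → samreken
  rule 4: no change — samreken
  ⇒ Mitoran samreken
*tamriken is the unique common source.

*tamriken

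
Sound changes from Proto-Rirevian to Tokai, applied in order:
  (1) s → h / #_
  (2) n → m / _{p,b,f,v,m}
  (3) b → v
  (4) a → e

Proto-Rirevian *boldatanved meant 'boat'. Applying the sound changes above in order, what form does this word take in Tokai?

Tokai: start from *boldatanved.
  rule 1: no change — boldatanved
  rule 2 (nasal place assimilation): boldatanved → boldatamved
  rule 3 (unconditioned shift): boldatamved → voldatamved
  rule 4 (vowel merger): voldatamved → voldetemved
  ⇒ Tokai voldetemved

voldetemved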